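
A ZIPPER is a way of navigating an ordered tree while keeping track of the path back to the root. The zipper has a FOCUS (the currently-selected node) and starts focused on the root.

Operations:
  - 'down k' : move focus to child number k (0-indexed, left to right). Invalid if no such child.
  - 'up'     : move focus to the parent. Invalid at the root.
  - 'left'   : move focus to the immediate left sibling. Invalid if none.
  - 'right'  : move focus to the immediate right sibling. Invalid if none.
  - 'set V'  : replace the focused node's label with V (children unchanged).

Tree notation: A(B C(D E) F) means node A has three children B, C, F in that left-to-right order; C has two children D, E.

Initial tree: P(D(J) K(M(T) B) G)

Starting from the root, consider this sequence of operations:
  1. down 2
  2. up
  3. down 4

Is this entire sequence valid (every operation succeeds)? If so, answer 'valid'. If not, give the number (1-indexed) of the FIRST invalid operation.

Step 1 (down 2): focus=G path=2 depth=1 children=[] left=['D', 'K'] right=[] parent=P
Step 2 (up): focus=P path=root depth=0 children=['D', 'K', 'G'] (at root)
Step 3 (down 4): INVALID

Answer: 3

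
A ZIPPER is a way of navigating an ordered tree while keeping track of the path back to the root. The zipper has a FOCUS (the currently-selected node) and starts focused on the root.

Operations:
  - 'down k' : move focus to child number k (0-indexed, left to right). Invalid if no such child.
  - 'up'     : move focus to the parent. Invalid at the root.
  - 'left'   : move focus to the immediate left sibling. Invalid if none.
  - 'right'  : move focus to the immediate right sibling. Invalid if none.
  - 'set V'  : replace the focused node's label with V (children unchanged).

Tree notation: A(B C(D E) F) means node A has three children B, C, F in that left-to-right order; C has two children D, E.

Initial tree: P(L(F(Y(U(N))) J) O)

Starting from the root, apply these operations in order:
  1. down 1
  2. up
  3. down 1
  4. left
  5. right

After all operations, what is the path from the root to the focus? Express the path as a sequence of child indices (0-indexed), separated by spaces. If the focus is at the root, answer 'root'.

Step 1 (down 1): focus=O path=1 depth=1 children=[] left=['L'] right=[] parent=P
Step 2 (up): focus=P path=root depth=0 children=['L', 'O'] (at root)
Step 3 (down 1): focus=O path=1 depth=1 children=[] left=['L'] right=[] parent=P
Step 4 (left): focus=L path=0 depth=1 children=['F', 'J'] left=[] right=['O'] parent=P
Step 5 (right): focus=O path=1 depth=1 children=[] left=['L'] right=[] parent=P

Answer: 1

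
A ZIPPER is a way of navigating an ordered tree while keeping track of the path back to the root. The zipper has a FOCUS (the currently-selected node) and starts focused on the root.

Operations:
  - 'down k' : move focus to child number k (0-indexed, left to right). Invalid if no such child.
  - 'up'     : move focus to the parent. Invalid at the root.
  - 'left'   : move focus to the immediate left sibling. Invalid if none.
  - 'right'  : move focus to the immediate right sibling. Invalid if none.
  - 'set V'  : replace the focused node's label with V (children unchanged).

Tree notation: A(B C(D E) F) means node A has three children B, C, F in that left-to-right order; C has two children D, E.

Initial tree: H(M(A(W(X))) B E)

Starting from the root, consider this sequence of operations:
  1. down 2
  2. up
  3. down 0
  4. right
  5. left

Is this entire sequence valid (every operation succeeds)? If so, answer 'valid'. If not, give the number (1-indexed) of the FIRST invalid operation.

Step 1 (down 2): focus=E path=2 depth=1 children=[] left=['M', 'B'] right=[] parent=H
Step 2 (up): focus=H path=root depth=0 children=['M', 'B', 'E'] (at root)
Step 3 (down 0): focus=M path=0 depth=1 children=['A'] left=[] right=['B', 'E'] parent=H
Step 4 (right): focus=B path=1 depth=1 children=[] left=['M'] right=['E'] parent=H
Step 5 (left): focus=M path=0 depth=1 children=['A'] left=[] right=['B', 'E'] parent=H

Answer: valid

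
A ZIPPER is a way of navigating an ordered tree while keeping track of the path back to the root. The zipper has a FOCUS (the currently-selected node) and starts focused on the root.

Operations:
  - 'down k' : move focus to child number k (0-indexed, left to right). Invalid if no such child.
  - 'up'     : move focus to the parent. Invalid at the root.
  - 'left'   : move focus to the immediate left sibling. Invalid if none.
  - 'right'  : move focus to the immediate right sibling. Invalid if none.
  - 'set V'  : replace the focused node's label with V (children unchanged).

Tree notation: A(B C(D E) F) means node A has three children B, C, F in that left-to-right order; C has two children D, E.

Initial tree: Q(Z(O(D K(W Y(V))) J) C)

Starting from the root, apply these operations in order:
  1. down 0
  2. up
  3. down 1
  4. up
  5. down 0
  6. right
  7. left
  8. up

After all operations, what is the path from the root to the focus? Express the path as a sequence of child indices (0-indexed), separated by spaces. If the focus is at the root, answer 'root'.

Answer: root

Derivation:
Step 1 (down 0): focus=Z path=0 depth=1 children=['O', 'J'] left=[] right=['C'] parent=Q
Step 2 (up): focus=Q path=root depth=0 children=['Z', 'C'] (at root)
Step 3 (down 1): focus=C path=1 depth=1 children=[] left=['Z'] right=[] parent=Q
Step 4 (up): focus=Q path=root depth=0 children=['Z', 'C'] (at root)
Step 5 (down 0): focus=Z path=0 depth=1 children=['O', 'J'] left=[] right=['C'] parent=Q
Step 6 (right): focus=C path=1 depth=1 children=[] left=['Z'] right=[] parent=Q
Step 7 (left): focus=Z path=0 depth=1 children=['O', 'J'] left=[] right=['C'] parent=Q
Step 8 (up): focus=Q path=root depth=0 children=['Z', 'C'] (at root)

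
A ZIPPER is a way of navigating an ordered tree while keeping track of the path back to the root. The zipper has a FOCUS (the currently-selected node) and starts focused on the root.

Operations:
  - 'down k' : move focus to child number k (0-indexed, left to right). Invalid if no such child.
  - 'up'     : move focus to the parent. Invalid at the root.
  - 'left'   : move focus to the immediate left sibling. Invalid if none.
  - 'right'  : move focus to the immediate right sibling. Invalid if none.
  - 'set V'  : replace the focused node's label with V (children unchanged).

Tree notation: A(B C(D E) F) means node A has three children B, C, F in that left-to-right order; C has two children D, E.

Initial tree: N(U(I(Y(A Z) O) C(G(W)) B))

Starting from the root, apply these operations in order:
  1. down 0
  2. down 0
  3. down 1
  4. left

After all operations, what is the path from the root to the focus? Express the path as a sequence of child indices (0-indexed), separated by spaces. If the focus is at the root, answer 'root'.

Step 1 (down 0): focus=U path=0 depth=1 children=['I', 'C', 'B'] left=[] right=[] parent=N
Step 2 (down 0): focus=I path=0/0 depth=2 children=['Y', 'O'] left=[] right=['C', 'B'] parent=U
Step 3 (down 1): focus=O path=0/0/1 depth=3 children=[] left=['Y'] right=[] parent=I
Step 4 (left): focus=Y path=0/0/0 depth=3 children=['A', 'Z'] left=[] right=['O'] parent=I

Answer: 0 0 0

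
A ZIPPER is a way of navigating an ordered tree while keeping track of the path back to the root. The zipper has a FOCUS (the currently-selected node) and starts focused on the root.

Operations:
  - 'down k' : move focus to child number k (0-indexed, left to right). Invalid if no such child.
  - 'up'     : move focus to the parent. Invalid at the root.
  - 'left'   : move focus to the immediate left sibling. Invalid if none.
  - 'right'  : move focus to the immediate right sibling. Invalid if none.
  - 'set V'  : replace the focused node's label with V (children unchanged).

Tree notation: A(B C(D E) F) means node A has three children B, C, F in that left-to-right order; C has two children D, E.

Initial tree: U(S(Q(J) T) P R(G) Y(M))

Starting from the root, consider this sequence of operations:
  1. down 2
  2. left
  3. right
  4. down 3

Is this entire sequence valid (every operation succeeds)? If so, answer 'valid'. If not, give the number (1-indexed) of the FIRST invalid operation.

Answer: 4

Derivation:
Step 1 (down 2): focus=R path=2 depth=1 children=['G'] left=['S', 'P'] right=['Y'] parent=U
Step 2 (left): focus=P path=1 depth=1 children=[] left=['S'] right=['R', 'Y'] parent=U
Step 3 (right): focus=R path=2 depth=1 children=['G'] left=['S', 'P'] right=['Y'] parent=U
Step 4 (down 3): INVALID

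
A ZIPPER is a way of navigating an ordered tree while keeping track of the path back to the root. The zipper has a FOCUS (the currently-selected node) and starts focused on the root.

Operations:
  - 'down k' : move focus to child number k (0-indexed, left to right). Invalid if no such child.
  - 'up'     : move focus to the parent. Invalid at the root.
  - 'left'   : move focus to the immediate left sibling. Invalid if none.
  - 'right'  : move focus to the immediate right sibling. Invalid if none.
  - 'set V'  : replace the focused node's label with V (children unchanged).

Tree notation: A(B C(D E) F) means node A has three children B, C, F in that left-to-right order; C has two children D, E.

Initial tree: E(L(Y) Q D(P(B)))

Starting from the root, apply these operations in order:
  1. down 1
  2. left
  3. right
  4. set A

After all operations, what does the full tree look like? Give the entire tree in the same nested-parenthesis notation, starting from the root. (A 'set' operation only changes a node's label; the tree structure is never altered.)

Answer: E(L(Y) A D(P(B)))

Derivation:
Step 1 (down 1): focus=Q path=1 depth=1 children=[] left=['L'] right=['D'] parent=E
Step 2 (left): focus=L path=0 depth=1 children=['Y'] left=[] right=['Q', 'D'] parent=E
Step 3 (right): focus=Q path=1 depth=1 children=[] left=['L'] right=['D'] parent=E
Step 4 (set A): focus=A path=1 depth=1 children=[] left=['L'] right=['D'] parent=E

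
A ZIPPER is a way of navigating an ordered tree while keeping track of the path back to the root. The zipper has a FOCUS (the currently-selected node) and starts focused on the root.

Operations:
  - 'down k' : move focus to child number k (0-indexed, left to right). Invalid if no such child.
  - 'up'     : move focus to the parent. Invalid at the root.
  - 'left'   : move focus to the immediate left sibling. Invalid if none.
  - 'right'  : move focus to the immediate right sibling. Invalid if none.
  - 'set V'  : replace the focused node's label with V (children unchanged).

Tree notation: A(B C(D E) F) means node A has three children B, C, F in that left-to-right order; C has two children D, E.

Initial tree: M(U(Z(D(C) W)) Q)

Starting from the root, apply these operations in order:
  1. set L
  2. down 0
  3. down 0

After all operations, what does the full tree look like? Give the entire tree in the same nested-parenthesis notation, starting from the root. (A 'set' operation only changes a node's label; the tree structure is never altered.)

Step 1 (set L): focus=L path=root depth=0 children=['U', 'Q'] (at root)
Step 2 (down 0): focus=U path=0 depth=1 children=['Z'] left=[] right=['Q'] parent=L
Step 3 (down 0): focus=Z path=0/0 depth=2 children=['D', 'W'] left=[] right=[] parent=U

Answer: L(U(Z(D(C) W)) Q)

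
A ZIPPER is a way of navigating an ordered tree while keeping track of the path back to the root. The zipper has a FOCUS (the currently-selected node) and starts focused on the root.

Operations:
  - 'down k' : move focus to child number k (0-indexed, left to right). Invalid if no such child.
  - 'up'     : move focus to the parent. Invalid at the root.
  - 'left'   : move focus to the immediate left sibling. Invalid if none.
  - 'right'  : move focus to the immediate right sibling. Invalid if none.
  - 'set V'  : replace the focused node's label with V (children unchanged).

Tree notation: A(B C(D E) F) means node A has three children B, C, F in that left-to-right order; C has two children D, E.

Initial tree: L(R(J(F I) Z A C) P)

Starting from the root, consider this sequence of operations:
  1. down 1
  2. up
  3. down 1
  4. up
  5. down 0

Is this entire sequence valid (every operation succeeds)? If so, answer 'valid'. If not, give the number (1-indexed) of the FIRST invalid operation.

Answer: valid

Derivation:
Step 1 (down 1): focus=P path=1 depth=1 children=[] left=['R'] right=[] parent=L
Step 2 (up): focus=L path=root depth=0 children=['R', 'P'] (at root)
Step 3 (down 1): focus=P path=1 depth=1 children=[] left=['R'] right=[] parent=L
Step 4 (up): focus=L path=root depth=0 children=['R', 'P'] (at root)
Step 5 (down 0): focus=R path=0 depth=1 children=['J', 'Z', 'A', 'C'] left=[] right=['P'] parent=L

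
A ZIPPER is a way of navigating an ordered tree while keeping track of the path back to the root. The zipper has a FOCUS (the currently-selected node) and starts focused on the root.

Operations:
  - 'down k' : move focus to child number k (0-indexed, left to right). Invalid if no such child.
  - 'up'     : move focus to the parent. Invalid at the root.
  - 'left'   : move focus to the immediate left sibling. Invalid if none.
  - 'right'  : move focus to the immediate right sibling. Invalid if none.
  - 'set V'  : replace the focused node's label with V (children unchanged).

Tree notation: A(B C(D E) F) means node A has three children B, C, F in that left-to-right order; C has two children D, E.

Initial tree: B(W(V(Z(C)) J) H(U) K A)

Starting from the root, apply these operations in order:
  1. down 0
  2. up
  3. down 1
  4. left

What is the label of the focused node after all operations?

Answer: W

Derivation:
Step 1 (down 0): focus=W path=0 depth=1 children=['V', 'J'] left=[] right=['H', 'K', 'A'] parent=B
Step 2 (up): focus=B path=root depth=0 children=['W', 'H', 'K', 'A'] (at root)
Step 3 (down 1): focus=H path=1 depth=1 children=['U'] left=['W'] right=['K', 'A'] parent=B
Step 4 (left): focus=W path=0 depth=1 children=['V', 'J'] left=[] right=['H', 'K', 'A'] parent=B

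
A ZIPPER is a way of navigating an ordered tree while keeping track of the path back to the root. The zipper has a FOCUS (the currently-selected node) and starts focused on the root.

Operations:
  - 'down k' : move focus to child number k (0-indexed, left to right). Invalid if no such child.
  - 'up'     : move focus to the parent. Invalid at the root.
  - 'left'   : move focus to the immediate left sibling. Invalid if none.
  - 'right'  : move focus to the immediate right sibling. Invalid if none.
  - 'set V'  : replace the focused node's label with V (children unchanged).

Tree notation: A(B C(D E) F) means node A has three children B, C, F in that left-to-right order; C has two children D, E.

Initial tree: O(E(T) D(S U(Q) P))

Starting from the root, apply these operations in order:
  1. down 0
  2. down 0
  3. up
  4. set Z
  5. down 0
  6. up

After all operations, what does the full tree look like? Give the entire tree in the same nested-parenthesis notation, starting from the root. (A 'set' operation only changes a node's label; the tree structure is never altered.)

Step 1 (down 0): focus=E path=0 depth=1 children=['T'] left=[] right=['D'] parent=O
Step 2 (down 0): focus=T path=0/0 depth=2 children=[] left=[] right=[] parent=E
Step 3 (up): focus=E path=0 depth=1 children=['T'] left=[] right=['D'] parent=O
Step 4 (set Z): focus=Z path=0 depth=1 children=['T'] left=[] right=['D'] parent=O
Step 5 (down 0): focus=T path=0/0 depth=2 children=[] left=[] right=[] parent=Z
Step 6 (up): focus=Z path=0 depth=1 children=['T'] left=[] right=['D'] parent=O

Answer: O(Z(T) D(S U(Q) P))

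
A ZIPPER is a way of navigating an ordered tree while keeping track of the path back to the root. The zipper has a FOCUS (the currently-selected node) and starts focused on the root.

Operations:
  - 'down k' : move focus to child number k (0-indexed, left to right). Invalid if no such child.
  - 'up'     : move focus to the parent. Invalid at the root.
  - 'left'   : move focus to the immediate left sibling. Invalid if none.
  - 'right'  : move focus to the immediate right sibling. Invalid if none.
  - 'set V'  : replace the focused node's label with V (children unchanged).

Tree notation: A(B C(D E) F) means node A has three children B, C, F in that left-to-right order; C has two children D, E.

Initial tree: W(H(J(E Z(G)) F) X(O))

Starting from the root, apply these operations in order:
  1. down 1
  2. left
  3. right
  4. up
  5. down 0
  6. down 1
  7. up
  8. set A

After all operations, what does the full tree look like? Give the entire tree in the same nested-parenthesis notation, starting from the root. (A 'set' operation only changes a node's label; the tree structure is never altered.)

Answer: W(A(J(E Z(G)) F) X(O))

Derivation:
Step 1 (down 1): focus=X path=1 depth=1 children=['O'] left=['H'] right=[] parent=W
Step 2 (left): focus=H path=0 depth=1 children=['J', 'F'] left=[] right=['X'] parent=W
Step 3 (right): focus=X path=1 depth=1 children=['O'] left=['H'] right=[] parent=W
Step 4 (up): focus=W path=root depth=0 children=['H', 'X'] (at root)
Step 5 (down 0): focus=H path=0 depth=1 children=['J', 'F'] left=[] right=['X'] parent=W
Step 6 (down 1): focus=F path=0/1 depth=2 children=[] left=['J'] right=[] parent=H
Step 7 (up): focus=H path=0 depth=1 children=['J', 'F'] left=[] right=['X'] parent=W
Step 8 (set A): focus=A path=0 depth=1 children=['J', 'F'] left=[] right=['X'] parent=W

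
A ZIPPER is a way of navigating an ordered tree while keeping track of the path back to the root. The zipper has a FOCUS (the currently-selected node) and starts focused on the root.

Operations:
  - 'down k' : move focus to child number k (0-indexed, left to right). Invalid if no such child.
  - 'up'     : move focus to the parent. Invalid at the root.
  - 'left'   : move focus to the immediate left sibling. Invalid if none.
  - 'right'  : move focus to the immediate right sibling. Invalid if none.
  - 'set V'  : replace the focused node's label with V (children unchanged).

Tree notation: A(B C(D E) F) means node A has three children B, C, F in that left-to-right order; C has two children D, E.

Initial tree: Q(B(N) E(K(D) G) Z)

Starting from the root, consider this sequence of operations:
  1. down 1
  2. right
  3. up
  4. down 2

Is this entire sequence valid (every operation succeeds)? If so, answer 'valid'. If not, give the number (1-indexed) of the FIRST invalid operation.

Step 1 (down 1): focus=E path=1 depth=1 children=['K', 'G'] left=['B'] right=['Z'] parent=Q
Step 2 (right): focus=Z path=2 depth=1 children=[] left=['B', 'E'] right=[] parent=Q
Step 3 (up): focus=Q path=root depth=0 children=['B', 'E', 'Z'] (at root)
Step 4 (down 2): focus=Z path=2 depth=1 children=[] left=['B', 'E'] right=[] parent=Q

Answer: valid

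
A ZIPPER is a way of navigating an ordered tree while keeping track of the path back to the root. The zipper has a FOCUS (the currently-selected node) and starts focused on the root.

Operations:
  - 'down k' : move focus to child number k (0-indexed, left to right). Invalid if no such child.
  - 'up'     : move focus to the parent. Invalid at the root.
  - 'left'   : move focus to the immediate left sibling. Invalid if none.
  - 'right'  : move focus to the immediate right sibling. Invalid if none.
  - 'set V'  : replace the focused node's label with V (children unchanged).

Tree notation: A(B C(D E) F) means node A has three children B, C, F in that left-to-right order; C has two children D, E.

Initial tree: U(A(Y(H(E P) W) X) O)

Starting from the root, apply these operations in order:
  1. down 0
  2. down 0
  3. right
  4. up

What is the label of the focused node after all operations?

Answer: A

Derivation:
Step 1 (down 0): focus=A path=0 depth=1 children=['Y', 'X'] left=[] right=['O'] parent=U
Step 2 (down 0): focus=Y path=0/0 depth=2 children=['H', 'W'] left=[] right=['X'] parent=A
Step 3 (right): focus=X path=0/1 depth=2 children=[] left=['Y'] right=[] parent=A
Step 4 (up): focus=A path=0 depth=1 children=['Y', 'X'] left=[] right=['O'] parent=U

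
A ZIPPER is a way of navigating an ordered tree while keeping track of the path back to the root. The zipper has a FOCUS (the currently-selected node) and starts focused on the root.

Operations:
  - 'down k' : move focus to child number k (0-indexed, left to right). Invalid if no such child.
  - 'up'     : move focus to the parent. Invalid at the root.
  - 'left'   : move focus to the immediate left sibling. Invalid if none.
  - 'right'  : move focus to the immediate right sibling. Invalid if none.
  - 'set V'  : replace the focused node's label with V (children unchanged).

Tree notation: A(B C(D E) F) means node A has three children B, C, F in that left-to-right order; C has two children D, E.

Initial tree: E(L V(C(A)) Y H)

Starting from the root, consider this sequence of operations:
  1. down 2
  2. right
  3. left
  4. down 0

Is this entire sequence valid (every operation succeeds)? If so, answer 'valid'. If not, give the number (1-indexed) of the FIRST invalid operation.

Step 1 (down 2): focus=Y path=2 depth=1 children=[] left=['L', 'V'] right=['H'] parent=E
Step 2 (right): focus=H path=3 depth=1 children=[] left=['L', 'V', 'Y'] right=[] parent=E
Step 3 (left): focus=Y path=2 depth=1 children=[] left=['L', 'V'] right=['H'] parent=E
Step 4 (down 0): INVALID

Answer: 4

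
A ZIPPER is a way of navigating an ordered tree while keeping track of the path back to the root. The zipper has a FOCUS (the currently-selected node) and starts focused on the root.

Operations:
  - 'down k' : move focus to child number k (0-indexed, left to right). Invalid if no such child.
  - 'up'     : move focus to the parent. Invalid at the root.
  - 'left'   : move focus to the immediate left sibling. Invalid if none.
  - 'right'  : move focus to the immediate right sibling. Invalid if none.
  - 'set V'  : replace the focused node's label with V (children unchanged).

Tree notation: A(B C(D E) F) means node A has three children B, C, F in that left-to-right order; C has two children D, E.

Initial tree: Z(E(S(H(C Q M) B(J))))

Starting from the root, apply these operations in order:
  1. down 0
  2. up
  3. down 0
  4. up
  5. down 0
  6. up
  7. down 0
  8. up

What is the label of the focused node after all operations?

Answer: Z

Derivation:
Step 1 (down 0): focus=E path=0 depth=1 children=['S'] left=[] right=[] parent=Z
Step 2 (up): focus=Z path=root depth=0 children=['E'] (at root)
Step 3 (down 0): focus=E path=0 depth=1 children=['S'] left=[] right=[] parent=Z
Step 4 (up): focus=Z path=root depth=0 children=['E'] (at root)
Step 5 (down 0): focus=E path=0 depth=1 children=['S'] left=[] right=[] parent=Z
Step 6 (up): focus=Z path=root depth=0 children=['E'] (at root)
Step 7 (down 0): focus=E path=0 depth=1 children=['S'] left=[] right=[] parent=Z
Step 8 (up): focus=Z path=root depth=0 children=['E'] (at root)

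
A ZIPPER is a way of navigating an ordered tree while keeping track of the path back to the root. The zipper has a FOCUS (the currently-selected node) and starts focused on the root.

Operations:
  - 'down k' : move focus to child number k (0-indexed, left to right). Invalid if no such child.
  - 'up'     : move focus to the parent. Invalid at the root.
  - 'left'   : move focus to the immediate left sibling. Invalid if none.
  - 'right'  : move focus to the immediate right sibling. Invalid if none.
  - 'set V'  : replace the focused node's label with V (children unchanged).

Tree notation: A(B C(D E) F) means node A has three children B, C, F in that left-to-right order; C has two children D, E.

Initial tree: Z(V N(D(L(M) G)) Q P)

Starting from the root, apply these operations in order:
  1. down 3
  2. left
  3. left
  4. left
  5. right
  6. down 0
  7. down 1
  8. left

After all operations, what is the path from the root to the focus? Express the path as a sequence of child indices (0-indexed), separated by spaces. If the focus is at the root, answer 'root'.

Step 1 (down 3): focus=P path=3 depth=1 children=[] left=['V', 'N', 'Q'] right=[] parent=Z
Step 2 (left): focus=Q path=2 depth=1 children=[] left=['V', 'N'] right=['P'] parent=Z
Step 3 (left): focus=N path=1 depth=1 children=['D'] left=['V'] right=['Q', 'P'] parent=Z
Step 4 (left): focus=V path=0 depth=1 children=[] left=[] right=['N', 'Q', 'P'] parent=Z
Step 5 (right): focus=N path=1 depth=1 children=['D'] left=['V'] right=['Q', 'P'] parent=Z
Step 6 (down 0): focus=D path=1/0 depth=2 children=['L', 'G'] left=[] right=[] parent=N
Step 7 (down 1): focus=G path=1/0/1 depth=3 children=[] left=['L'] right=[] parent=D
Step 8 (left): focus=L path=1/0/0 depth=3 children=['M'] left=[] right=['G'] parent=D

Answer: 1 0 0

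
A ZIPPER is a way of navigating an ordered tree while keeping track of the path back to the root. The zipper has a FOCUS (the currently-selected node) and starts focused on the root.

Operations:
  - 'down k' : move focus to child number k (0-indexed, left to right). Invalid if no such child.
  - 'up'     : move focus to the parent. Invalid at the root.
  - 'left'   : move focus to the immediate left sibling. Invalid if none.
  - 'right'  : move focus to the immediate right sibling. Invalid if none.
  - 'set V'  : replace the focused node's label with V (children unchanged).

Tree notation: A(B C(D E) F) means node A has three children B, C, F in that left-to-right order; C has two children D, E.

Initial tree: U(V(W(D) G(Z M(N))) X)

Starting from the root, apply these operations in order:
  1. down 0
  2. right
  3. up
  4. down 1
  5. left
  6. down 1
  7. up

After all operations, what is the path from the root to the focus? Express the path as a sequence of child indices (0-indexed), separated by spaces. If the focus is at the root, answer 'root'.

Answer: 0

Derivation:
Step 1 (down 0): focus=V path=0 depth=1 children=['W', 'G'] left=[] right=['X'] parent=U
Step 2 (right): focus=X path=1 depth=1 children=[] left=['V'] right=[] parent=U
Step 3 (up): focus=U path=root depth=0 children=['V', 'X'] (at root)
Step 4 (down 1): focus=X path=1 depth=1 children=[] left=['V'] right=[] parent=U
Step 5 (left): focus=V path=0 depth=1 children=['W', 'G'] left=[] right=['X'] parent=U
Step 6 (down 1): focus=G path=0/1 depth=2 children=['Z', 'M'] left=['W'] right=[] parent=V
Step 7 (up): focus=V path=0 depth=1 children=['W', 'G'] left=[] right=['X'] parent=U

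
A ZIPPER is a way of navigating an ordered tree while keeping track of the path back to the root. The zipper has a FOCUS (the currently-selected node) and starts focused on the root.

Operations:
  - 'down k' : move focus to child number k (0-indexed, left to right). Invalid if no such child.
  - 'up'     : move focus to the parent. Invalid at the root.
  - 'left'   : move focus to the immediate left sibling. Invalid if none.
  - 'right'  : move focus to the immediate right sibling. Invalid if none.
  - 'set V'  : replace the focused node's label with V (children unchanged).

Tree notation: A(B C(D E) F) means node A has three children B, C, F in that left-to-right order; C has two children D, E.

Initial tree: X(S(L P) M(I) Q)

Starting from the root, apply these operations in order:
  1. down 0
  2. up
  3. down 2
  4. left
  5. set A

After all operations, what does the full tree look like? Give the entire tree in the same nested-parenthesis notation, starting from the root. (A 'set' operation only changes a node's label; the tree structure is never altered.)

Answer: X(S(L P) A(I) Q)

Derivation:
Step 1 (down 0): focus=S path=0 depth=1 children=['L', 'P'] left=[] right=['M', 'Q'] parent=X
Step 2 (up): focus=X path=root depth=0 children=['S', 'M', 'Q'] (at root)
Step 3 (down 2): focus=Q path=2 depth=1 children=[] left=['S', 'M'] right=[] parent=X
Step 4 (left): focus=M path=1 depth=1 children=['I'] left=['S'] right=['Q'] parent=X
Step 5 (set A): focus=A path=1 depth=1 children=['I'] left=['S'] right=['Q'] parent=X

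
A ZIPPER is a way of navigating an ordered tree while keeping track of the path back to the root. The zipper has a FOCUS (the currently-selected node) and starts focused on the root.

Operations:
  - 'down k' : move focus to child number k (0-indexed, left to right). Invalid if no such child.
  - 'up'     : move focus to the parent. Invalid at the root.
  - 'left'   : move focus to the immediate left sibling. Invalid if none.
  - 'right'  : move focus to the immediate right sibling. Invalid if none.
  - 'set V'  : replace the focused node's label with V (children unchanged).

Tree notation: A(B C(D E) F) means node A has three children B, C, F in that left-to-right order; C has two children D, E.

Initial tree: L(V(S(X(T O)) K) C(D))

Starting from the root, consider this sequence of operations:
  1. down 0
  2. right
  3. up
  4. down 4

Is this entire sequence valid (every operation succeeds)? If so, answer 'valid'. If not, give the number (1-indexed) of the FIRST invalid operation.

Answer: 4

Derivation:
Step 1 (down 0): focus=V path=0 depth=1 children=['S', 'K'] left=[] right=['C'] parent=L
Step 2 (right): focus=C path=1 depth=1 children=['D'] left=['V'] right=[] parent=L
Step 3 (up): focus=L path=root depth=0 children=['V', 'C'] (at root)
Step 4 (down 4): INVALID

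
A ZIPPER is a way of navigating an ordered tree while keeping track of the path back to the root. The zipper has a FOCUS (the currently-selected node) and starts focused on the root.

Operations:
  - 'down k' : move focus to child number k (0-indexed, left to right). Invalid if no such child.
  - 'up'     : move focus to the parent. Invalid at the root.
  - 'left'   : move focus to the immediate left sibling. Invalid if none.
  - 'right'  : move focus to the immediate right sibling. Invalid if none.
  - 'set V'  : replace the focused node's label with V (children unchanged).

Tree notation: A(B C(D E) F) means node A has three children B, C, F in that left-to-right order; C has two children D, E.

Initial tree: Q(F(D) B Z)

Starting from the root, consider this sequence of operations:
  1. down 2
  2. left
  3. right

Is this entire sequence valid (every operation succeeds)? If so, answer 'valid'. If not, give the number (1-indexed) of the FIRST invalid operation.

Step 1 (down 2): focus=Z path=2 depth=1 children=[] left=['F', 'B'] right=[] parent=Q
Step 2 (left): focus=B path=1 depth=1 children=[] left=['F'] right=['Z'] parent=Q
Step 3 (right): focus=Z path=2 depth=1 children=[] left=['F', 'B'] right=[] parent=Q

Answer: valid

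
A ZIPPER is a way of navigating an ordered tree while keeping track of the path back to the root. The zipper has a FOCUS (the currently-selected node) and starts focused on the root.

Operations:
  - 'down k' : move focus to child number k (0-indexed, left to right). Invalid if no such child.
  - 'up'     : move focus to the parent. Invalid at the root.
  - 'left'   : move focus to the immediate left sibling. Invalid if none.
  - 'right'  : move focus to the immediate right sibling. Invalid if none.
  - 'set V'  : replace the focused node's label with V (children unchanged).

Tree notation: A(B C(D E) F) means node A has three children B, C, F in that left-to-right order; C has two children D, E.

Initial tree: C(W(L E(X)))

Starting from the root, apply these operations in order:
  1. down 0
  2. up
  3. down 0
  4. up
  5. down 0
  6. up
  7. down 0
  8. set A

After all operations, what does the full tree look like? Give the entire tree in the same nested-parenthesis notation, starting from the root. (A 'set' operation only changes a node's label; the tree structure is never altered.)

Step 1 (down 0): focus=W path=0 depth=1 children=['L', 'E'] left=[] right=[] parent=C
Step 2 (up): focus=C path=root depth=0 children=['W'] (at root)
Step 3 (down 0): focus=W path=0 depth=1 children=['L', 'E'] left=[] right=[] parent=C
Step 4 (up): focus=C path=root depth=0 children=['W'] (at root)
Step 5 (down 0): focus=W path=0 depth=1 children=['L', 'E'] left=[] right=[] parent=C
Step 6 (up): focus=C path=root depth=0 children=['W'] (at root)
Step 7 (down 0): focus=W path=0 depth=1 children=['L', 'E'] left=[] right=[] parent=C
Step 8 (set A): focus=A path=0 depth=1 children=['L', 'E'] left=[] right=[] parent=C

Answer: C(A(L E(X)))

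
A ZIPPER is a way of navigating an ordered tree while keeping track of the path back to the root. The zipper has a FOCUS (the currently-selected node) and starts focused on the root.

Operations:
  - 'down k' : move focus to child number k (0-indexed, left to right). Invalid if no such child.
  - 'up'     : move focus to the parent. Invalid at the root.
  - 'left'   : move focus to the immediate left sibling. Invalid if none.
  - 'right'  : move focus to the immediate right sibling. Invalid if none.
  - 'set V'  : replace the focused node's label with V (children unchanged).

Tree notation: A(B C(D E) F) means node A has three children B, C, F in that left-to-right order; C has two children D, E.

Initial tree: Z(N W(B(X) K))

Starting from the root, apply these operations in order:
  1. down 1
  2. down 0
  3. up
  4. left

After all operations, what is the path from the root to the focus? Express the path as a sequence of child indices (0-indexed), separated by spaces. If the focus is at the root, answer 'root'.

Step 1 (down 1): focus=W path=1 depth=1 children=['B', 'K'] left=['N'] right=[] parent=Z
Step 2 (down 0): focus=B path=1/0 depth=2 children=['X'] left=[] right=['K'] parent=W
Step 3 (up): focus=W path=1 depth=1 children=['B', 'K'] left=['N'] right=[] parent=Z
Step 4 (left): focus=N path=0 depth=1 children=[] left=[] right=['W'] parent=Z

Answer: 0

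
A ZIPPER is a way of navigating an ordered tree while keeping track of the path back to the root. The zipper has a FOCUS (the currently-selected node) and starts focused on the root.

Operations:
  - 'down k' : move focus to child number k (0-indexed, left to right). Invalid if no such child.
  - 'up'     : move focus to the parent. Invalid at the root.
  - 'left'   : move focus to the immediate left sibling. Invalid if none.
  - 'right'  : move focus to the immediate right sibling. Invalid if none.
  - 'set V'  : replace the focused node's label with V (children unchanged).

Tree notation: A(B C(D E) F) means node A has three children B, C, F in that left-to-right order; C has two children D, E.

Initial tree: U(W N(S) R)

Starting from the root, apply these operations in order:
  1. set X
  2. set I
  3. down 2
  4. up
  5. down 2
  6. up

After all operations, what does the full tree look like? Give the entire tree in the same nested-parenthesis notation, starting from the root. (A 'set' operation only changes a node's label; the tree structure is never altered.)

Answer: I(W N(S) R)

Derivation:
Step 1 (set X): focus=X path=root depth=0 children=['W', 'N', 'R'] (at root)
Step 2 (set I): focus=I path=root depth=0 children=['W', 'N', 'R'] (at root)
Step 3 (down 2): focus=R path=2 depth=1 children=[] left=['W', 'N'] right=[] parent=I
Step 4 (up): focus=I path=root depth=0 children=['W', 'N', 'R'] (at root)
Step 5 (down 2): focus=R path=2 depth=1 children=[] left=['W', 'N'] right=[] parent=I
Step 6 (up): focus=I path=root depth=0 children=['W', 'N', 'R'] (at root)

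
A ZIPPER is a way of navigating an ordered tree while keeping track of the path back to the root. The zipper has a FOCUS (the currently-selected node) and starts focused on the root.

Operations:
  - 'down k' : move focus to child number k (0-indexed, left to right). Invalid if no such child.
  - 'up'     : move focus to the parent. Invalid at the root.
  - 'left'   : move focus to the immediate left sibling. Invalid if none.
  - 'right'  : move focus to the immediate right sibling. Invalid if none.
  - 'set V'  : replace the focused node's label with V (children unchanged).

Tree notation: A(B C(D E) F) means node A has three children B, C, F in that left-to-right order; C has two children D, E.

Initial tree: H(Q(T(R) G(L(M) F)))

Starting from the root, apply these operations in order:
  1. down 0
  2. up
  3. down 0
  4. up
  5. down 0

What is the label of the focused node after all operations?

Step 1 (down 0): focus=Q path=0 depth=1 children=['T', 'G'] left=[] right=[] parent=H
Step 2 (up): focus=H path=root depth=0 children=['Q'] (at root)
Step 3 (down 0): focus=Q path=0 depth=1 children=['T', 'G'] left=[] right=[] parent=H
Step 4 (up): focus=H path=root depth=0 children=['Q'] (at root)
Step 5 (down 0): focus=Q path=0 depth=1 children=['T', 'G'] left=[] right=[] parent=H

Answer: Q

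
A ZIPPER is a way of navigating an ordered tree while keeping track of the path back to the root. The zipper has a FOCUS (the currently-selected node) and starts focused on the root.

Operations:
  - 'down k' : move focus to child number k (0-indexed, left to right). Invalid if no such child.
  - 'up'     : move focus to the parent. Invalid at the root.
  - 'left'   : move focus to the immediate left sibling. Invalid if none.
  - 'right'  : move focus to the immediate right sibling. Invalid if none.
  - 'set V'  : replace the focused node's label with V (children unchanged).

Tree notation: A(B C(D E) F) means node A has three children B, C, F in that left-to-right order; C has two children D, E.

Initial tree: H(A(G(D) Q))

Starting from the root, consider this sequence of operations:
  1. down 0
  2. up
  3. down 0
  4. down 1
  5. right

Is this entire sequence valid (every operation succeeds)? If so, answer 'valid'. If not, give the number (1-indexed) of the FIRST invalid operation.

Step 1 (down 0): focus=A path=0 depth=1 children=['G', 'Q'] left=[] right=[] parent=H
Step 2 (up): focus=H path=root depth=0 children=['A'] (at root)
Step 3 (down 0): focus=A path=0 depth=1 children=['G', 'Q'] left=[] right=[] parent=H
Step 4 (down 1): focus=Q path=0/1 depth=2 children=[] left=['G'] right=[] parent=A
Step 5 (right): INVALID

Answer: 5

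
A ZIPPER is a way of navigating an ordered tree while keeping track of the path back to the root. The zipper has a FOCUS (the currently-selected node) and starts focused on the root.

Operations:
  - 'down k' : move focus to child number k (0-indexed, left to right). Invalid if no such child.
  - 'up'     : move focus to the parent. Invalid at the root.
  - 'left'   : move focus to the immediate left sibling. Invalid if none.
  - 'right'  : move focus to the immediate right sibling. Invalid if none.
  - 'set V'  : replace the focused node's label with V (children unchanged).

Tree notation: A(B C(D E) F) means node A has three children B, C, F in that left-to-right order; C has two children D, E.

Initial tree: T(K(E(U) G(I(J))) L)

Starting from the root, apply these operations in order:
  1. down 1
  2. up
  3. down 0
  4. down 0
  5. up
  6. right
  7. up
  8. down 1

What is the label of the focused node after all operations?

Answer: L

Derivation:
Step 1 (down 1): focus=L path=1 depth=1 children=[] left=['K'] right=[] parent=T
Step 2 (up): focus=T path=root depth=0 children=['K', 'L'] (at root)
Step 3 (down 0): focus=K path=0 depth=1 children=['E', 'G'] left=[] right=['L'] parent=T
Step 4 (down 0): focus=E path=0/0 depth=2 children=['U'] left=[] right=['G'] parent=K
Step 5 (up): focus=K path=0 depth=1 children=['E', 'G'] left=[] right=['L'] parent=T
Step 6 (right): focus=L path=1 depth=1 children=[] left=['K'] right=[] parent=T
Step 7 (up): focus=T path=root depth=0 children=['K', 'L'] (at root)
Step 8 (down 1): focus=L path=1 depth=1 children=[] left=['K'] right=[] parent=T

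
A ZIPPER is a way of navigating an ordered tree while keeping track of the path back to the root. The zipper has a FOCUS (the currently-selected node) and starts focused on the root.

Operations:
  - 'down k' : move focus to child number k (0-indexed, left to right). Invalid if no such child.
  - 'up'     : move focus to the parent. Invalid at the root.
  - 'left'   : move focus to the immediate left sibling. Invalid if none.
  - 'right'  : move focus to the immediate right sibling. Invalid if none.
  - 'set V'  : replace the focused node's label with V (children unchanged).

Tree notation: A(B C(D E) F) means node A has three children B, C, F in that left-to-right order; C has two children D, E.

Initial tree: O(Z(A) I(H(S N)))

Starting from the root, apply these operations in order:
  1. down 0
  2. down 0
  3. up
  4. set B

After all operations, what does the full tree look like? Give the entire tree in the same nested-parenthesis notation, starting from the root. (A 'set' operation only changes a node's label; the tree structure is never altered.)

Answer: O(B(A) I(H(S N)))

Derivation:
Step 1 (down 0): focus=Z path=0 depth=1 children=['A'] left=[] right=['I'] parent=O
Step 2 (down 0): focus=A path=0/0 depth=2 children=[] left=[] right=[] parent=Z
Step 3 (up): focus=Z path=0 depth=1 children=['A'] left=[] right=['I'] parent=O
Step 4 (set B): focus=B path=0 depth=1 children=['A'] left=[] right=['I'] parent=O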